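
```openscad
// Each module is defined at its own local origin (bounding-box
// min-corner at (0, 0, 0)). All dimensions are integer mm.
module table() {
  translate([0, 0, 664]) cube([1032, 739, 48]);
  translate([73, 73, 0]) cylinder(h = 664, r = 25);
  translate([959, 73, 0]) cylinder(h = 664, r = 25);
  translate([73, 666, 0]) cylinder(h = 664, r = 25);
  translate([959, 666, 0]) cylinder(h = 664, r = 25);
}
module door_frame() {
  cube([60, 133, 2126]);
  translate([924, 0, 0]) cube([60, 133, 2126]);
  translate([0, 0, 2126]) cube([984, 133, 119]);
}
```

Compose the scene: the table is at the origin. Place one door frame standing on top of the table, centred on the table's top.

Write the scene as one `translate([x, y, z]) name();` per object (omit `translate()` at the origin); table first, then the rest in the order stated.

table();
translate([24, 303, 712]) door_frame();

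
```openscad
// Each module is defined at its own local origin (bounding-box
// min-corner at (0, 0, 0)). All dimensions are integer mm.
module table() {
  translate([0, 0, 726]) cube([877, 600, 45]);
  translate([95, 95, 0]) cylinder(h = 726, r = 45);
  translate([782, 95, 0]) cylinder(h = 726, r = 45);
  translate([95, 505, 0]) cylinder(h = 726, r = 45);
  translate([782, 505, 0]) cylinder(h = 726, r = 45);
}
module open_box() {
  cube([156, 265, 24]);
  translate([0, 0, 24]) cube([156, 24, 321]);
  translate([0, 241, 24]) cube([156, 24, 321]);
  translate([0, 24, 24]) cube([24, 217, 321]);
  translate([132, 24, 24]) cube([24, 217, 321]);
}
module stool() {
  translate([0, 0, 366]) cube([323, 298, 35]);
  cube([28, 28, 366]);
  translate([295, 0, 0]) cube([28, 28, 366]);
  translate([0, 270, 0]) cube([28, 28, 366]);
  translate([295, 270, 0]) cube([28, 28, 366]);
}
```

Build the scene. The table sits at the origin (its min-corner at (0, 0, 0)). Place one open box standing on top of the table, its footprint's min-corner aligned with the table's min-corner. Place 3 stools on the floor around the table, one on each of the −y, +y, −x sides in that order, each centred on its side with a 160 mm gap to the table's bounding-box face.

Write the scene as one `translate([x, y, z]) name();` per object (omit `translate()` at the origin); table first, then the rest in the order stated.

table();
translate([0, 0, 771]) open_box();
translate([277, -458, 0]) stool();
translate([277, 760, 0]) stool();
translate([-483, 151, 0]) stool();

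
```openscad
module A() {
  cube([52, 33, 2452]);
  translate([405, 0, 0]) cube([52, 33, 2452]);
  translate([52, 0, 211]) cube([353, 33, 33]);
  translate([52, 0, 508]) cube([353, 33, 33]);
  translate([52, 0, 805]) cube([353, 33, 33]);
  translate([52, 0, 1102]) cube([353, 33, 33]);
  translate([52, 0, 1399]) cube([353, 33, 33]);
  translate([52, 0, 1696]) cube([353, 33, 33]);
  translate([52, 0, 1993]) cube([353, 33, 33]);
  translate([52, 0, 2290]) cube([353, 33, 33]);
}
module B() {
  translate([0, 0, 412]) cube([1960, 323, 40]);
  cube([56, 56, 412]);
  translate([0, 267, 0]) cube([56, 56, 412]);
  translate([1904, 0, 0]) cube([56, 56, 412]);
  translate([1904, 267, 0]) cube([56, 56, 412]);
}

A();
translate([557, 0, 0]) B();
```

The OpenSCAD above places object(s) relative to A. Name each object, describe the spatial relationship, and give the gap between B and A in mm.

The bench's nearest face is 100 mm from the ladder's +x face.

A is a ladder. B is a bench. The bench is on the floor beside the ladder on its +x side. The gap between the bench and the ladder is 100 mm.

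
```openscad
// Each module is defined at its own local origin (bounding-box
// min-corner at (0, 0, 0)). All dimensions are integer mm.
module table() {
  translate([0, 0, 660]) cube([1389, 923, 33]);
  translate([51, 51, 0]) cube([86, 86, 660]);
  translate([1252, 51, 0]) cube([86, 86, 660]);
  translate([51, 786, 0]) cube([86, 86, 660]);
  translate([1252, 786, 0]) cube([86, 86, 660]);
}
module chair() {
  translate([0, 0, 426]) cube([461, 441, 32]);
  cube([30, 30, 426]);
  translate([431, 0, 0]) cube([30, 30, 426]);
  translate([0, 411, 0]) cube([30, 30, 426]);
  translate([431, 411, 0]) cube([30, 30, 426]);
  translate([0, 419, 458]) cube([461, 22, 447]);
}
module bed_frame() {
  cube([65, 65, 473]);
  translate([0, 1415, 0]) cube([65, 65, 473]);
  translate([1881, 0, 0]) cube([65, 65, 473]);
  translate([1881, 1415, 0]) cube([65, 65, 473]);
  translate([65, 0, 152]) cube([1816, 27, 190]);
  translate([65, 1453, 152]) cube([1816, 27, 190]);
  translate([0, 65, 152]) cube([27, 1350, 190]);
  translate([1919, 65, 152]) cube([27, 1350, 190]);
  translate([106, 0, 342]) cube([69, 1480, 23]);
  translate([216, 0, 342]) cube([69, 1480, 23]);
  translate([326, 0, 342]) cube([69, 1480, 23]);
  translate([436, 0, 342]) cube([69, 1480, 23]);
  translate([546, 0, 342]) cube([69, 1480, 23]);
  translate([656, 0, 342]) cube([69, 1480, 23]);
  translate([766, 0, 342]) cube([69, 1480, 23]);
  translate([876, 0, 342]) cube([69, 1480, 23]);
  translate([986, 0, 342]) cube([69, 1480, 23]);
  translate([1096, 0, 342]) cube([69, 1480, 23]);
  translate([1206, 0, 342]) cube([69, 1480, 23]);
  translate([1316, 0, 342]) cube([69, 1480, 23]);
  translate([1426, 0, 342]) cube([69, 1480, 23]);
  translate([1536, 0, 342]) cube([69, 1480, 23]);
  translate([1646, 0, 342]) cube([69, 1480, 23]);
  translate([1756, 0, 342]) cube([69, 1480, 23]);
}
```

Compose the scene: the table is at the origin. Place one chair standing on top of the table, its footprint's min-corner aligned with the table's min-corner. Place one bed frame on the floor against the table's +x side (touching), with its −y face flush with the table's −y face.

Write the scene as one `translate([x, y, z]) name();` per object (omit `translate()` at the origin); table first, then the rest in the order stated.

table();
translate([0, 0, 693]) chair();
translate([1389, 0, 0]) bed_frame();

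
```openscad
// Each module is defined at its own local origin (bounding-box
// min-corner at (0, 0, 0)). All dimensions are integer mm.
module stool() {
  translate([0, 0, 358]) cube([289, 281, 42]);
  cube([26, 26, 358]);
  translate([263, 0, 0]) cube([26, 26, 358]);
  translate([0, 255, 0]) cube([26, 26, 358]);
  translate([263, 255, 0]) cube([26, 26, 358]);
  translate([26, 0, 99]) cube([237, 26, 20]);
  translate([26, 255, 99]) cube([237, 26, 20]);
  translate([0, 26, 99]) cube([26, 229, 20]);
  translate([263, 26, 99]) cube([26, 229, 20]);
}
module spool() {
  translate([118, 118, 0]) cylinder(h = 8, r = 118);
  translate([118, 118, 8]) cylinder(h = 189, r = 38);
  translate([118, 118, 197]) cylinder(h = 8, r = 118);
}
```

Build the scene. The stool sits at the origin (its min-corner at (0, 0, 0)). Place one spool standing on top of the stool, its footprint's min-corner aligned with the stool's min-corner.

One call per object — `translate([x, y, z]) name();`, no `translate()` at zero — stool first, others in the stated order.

stool();
translate([0, 0, 400]) spool();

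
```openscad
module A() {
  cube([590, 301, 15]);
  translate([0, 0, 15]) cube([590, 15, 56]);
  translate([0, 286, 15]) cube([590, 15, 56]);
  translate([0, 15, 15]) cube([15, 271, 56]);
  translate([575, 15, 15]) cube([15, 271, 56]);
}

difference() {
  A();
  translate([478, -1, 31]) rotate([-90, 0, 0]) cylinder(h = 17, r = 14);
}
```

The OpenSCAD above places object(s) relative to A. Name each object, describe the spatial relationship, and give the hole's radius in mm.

A is an open box. The open box has a circular hole through its front wall. The hole's radius is 14 mm.

The subtracted cylinder has r = 14 mm.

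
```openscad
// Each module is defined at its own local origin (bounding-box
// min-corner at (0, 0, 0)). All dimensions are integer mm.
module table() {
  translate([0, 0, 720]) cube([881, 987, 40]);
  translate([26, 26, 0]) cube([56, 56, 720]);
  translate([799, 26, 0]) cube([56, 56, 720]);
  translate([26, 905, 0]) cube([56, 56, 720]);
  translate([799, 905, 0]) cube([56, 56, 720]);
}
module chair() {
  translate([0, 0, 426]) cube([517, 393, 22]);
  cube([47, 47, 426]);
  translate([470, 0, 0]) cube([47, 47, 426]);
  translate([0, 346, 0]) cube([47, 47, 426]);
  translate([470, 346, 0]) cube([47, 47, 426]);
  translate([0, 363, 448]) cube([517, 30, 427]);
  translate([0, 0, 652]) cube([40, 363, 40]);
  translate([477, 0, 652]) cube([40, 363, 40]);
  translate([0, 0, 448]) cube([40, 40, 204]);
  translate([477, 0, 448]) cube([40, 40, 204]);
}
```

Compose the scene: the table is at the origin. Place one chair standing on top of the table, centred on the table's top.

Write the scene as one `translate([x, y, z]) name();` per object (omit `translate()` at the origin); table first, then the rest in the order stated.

table();
translate([182, 297, 760]) chair();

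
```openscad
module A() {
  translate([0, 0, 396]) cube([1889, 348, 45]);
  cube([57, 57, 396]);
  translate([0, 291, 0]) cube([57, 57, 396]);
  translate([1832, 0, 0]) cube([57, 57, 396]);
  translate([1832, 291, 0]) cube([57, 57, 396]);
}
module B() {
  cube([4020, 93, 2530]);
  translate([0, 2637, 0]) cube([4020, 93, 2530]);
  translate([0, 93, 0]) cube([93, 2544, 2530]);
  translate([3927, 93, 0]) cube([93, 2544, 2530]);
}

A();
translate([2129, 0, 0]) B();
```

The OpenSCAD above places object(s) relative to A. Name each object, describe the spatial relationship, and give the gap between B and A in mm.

The house frame's nearest face is 240 mm from the bench's +x face.

A is a bench. B is a house frame. The house frame is on the floor beside the bench on its +x side. The gap between the house frame and the bench is 240 mm.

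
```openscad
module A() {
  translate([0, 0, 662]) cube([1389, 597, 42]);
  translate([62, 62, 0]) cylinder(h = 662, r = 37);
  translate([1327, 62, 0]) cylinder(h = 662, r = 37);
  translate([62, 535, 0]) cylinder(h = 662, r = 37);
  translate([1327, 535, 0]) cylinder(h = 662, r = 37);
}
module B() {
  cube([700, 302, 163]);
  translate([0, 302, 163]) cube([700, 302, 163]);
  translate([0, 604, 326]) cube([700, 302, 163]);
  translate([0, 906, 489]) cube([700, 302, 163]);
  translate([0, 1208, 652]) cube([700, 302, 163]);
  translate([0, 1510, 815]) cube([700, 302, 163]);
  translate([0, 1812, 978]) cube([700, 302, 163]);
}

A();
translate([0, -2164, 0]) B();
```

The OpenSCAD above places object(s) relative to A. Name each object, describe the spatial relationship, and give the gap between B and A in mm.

A is a table. B is a staircase. The staircase is on the floor beside the table on its −y side. The gap between the staircase and the table is 50 mm.

The staircase's nearest face is 50 mm from the table's −y face.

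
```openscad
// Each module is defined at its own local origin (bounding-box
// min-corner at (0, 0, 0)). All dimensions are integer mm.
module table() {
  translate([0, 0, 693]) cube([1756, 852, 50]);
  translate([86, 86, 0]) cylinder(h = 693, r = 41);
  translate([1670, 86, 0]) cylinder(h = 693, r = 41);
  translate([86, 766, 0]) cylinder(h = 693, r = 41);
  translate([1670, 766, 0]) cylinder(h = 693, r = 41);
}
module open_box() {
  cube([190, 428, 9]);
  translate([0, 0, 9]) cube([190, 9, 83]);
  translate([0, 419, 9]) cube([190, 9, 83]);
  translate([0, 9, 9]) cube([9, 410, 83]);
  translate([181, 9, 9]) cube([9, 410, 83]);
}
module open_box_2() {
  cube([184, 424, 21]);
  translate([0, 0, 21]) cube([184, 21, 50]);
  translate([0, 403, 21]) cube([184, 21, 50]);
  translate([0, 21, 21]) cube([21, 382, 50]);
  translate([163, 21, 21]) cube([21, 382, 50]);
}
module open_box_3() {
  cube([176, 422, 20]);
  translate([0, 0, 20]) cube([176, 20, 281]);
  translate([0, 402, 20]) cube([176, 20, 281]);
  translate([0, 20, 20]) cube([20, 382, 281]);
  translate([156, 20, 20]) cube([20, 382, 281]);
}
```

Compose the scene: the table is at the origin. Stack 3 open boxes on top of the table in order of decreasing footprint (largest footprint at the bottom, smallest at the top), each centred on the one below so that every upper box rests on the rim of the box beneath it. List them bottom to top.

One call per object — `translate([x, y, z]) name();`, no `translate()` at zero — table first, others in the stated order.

table();
translate([783, 212, 743]) open_box();
translate([786, 214, 835]) open_box_2();
translate([790, 215, 906]) open_box_3();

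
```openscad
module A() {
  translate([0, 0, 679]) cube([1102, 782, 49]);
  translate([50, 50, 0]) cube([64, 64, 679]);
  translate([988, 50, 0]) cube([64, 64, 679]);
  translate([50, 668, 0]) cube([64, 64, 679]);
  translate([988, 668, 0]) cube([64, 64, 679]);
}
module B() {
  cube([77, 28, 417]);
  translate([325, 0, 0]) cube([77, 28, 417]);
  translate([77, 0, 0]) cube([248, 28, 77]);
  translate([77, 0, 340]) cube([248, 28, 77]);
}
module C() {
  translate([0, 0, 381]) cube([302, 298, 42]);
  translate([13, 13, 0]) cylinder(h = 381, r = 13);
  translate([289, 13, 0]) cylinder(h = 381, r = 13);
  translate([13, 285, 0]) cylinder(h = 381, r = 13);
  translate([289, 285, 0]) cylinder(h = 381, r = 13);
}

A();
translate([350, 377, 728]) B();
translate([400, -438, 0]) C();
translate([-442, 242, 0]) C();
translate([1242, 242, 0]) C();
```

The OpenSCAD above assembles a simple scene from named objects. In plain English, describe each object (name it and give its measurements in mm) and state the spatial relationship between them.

A is a rectangular dining table. The top is 1102×782×49 mm with its upper surface at z = 728 mm. It stands on four 64×64 mm square legs, each inset 50 mm from the nearest pair of top edges, running from the floor to the underside of the top.

B is a rectangular picture frame lying in the x–z plane (depth along y). The opening is 248 mm wide (x) by 263 mm tall (z), surrounded by a border 77 mm wide on all four sides. The frame is 28 mm deep and is made of two full-height vertical stiles with two horizontal rails fitted between them.

C is a four-legged stool. The seat is a 302×298×42 mm slab whose top surface is at z = 423 mm; four round legs, each 26 mm in diameter, run from the floor (z = 0) to the underside of the seat, each leg's axis is inset half a diameter from the nearest pair of seat edges (so the leg's bounding box is flush with the corner).

The picture frame is on top of the table, centred. Three stools sit around the table at the −y, −x, +x sides.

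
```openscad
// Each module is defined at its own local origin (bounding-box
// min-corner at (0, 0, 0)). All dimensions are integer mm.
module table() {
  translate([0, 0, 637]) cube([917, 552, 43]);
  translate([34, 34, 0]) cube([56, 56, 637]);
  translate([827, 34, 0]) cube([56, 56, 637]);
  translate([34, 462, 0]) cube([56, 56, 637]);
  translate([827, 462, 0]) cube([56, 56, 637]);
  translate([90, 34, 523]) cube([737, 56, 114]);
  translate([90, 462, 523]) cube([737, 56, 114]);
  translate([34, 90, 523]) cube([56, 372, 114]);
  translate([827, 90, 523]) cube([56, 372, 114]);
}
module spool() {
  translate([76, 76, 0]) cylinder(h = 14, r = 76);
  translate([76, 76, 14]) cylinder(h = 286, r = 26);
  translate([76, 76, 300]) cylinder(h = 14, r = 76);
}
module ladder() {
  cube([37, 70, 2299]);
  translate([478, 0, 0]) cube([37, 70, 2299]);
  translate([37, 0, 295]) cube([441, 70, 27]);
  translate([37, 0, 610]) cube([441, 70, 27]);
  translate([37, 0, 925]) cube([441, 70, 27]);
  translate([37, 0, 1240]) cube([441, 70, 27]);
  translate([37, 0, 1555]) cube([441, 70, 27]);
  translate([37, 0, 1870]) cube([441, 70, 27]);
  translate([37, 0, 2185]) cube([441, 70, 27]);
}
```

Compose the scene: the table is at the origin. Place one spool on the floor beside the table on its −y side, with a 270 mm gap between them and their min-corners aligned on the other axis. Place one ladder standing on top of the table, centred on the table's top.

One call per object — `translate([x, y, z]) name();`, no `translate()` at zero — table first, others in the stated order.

table();
translate([0, -422, 0]) spool();
translate([201, 241, 680]) ladder();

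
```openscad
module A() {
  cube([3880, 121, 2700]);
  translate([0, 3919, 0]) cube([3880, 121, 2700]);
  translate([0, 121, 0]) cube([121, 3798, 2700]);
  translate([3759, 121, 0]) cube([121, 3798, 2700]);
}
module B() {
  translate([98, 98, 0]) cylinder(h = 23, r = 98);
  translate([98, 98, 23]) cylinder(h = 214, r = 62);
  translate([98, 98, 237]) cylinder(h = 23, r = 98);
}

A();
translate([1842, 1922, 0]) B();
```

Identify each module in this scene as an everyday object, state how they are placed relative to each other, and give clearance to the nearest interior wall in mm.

Clearances: x = 1721, y = 1801; minimum 1721 mm.

A is a house frame. B is a spool. The spool sits inside the house frame, centred. The clearance to the nearest interior wall is 1721 mm.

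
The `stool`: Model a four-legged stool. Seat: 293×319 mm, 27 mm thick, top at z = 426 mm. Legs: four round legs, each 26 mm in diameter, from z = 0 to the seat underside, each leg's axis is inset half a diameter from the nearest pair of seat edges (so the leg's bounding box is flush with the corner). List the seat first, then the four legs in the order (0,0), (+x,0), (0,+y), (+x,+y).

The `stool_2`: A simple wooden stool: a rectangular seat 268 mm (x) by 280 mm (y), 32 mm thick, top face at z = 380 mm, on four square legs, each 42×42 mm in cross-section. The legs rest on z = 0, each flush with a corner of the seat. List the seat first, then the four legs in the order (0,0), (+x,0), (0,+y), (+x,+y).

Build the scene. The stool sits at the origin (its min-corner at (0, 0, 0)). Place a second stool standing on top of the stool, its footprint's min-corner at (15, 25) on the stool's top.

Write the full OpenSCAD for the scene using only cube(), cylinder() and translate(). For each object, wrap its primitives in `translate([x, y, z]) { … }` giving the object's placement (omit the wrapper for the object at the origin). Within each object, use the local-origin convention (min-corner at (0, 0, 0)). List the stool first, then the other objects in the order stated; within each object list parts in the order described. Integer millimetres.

translate([0, 0, 399]) cube([293, 319, 27]);
translate([13, 13, 0]) cylinder(h = 399, r = 13);
translate([280, 13, 0]) cylinder(h = 399, r = 13);
translate([13, 306, 0]) cylinder(h = 399, r = 13);
translate([280, 306, 0]) cylinder(h = 399, r = 13);
translate([15, 25, 426]) {
  translate([0, 0, 348]) cube([268, 280, 32]);
  cube([42, 42, 348]);
  translate([226, 0, 0]) cube([42, 42, 348]);
  translate([0, 238, 0]) cube([42, 42, 348]);
  translate([226, 238, 0]) cube([42, 42, 348]);
}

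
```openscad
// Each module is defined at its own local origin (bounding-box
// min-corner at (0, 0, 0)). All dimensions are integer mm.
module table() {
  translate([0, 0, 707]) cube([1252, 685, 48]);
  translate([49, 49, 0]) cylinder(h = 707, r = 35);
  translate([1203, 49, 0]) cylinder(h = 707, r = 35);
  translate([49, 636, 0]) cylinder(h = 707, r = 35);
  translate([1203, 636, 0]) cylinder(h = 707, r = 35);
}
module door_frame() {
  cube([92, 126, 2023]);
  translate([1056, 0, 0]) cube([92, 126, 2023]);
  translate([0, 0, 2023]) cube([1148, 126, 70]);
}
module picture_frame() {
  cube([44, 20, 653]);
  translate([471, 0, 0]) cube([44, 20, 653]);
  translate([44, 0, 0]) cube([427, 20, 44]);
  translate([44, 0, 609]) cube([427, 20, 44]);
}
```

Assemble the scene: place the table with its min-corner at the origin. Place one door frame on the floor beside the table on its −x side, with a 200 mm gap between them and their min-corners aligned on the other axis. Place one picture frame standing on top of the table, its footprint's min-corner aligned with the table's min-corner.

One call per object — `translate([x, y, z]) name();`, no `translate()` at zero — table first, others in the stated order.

table();
translate([-1348, 0, 0]) door_frame();
translate([0, 0, 755]) picture_frame();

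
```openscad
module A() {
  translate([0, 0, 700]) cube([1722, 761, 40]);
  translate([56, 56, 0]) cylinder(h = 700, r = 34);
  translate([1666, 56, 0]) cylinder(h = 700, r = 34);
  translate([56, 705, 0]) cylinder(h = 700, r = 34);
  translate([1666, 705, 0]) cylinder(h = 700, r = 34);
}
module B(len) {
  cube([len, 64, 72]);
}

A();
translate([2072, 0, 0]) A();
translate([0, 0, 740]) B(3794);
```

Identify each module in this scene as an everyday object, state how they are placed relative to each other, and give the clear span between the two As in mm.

Second table starts at x = 2072; first ends at x = 1722; clear span = 2072 − 1722 = 350 mm.

A is a table. B is a beam. A beam spans the tops of two tables. The clear span between the two tables is 350 mm.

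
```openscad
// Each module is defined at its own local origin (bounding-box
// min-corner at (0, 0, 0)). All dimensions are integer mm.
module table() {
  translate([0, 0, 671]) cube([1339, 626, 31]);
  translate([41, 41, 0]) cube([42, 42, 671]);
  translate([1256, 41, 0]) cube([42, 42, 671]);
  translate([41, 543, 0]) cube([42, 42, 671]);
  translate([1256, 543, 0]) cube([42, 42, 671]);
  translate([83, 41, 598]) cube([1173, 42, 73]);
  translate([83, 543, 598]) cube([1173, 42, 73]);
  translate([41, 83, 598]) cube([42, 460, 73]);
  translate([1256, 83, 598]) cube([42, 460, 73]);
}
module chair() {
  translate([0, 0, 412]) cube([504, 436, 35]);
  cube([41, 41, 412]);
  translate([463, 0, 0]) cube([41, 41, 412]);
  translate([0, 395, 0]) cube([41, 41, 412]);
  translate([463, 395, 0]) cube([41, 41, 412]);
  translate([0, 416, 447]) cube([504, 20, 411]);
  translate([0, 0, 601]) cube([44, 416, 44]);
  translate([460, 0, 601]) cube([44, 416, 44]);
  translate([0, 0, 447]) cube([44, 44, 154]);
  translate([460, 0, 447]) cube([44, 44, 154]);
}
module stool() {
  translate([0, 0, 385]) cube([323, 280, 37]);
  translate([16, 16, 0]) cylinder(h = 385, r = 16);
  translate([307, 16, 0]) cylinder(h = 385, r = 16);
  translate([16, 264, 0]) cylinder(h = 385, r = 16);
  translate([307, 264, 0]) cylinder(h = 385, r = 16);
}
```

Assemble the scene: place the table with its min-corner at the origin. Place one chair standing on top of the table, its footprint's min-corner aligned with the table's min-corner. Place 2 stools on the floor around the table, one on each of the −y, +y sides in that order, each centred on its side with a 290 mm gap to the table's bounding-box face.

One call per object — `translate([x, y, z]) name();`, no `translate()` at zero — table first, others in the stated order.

table();
translate([0, 0, 702]) chair();
translate([508, -570, 0]) stool();
translate([508, 916, 0]) stool();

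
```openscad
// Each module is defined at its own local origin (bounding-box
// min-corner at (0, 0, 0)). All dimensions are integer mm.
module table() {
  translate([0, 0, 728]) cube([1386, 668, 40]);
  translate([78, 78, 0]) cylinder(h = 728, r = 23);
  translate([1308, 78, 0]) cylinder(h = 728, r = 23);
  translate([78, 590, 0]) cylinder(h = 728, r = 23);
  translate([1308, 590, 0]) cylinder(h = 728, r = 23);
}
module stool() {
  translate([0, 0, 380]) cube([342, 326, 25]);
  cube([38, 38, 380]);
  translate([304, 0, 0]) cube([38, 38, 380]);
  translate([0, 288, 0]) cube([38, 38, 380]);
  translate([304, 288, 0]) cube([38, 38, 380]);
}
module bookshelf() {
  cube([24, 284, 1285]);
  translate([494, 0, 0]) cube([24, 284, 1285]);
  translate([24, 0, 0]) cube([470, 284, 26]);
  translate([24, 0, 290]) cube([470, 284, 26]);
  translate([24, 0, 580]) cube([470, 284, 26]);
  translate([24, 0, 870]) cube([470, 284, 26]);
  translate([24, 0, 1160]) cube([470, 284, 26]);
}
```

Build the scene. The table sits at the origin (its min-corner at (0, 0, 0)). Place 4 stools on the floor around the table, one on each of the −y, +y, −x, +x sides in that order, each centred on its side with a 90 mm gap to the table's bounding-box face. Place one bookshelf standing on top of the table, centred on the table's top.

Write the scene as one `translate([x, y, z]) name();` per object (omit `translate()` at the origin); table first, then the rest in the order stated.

table();
translate([522, -416, 0]) stool();
translate([522, 758, 0]) stool();
translate([-432, 171, 0]) stool();
translate([1476, 171, 0]) stool();
translate([434, 192, 768]) bookshelf();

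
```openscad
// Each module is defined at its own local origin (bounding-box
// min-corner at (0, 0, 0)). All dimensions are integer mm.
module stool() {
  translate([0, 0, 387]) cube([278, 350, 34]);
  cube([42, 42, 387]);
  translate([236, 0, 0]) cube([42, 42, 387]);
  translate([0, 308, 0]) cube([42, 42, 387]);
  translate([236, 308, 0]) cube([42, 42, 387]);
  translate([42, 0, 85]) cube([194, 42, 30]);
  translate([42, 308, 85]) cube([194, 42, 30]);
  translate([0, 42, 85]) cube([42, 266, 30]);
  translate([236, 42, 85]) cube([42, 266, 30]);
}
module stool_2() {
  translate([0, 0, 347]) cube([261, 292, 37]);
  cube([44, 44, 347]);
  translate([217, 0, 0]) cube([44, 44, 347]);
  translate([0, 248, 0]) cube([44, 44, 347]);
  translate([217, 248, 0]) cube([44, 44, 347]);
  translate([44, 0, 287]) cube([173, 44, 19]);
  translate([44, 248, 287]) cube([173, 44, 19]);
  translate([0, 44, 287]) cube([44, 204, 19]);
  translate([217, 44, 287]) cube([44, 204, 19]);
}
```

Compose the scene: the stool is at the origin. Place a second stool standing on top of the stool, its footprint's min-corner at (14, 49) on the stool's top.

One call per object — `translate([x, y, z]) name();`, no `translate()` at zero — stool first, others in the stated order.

stool();
translate([14, 49, 421]) stool_2();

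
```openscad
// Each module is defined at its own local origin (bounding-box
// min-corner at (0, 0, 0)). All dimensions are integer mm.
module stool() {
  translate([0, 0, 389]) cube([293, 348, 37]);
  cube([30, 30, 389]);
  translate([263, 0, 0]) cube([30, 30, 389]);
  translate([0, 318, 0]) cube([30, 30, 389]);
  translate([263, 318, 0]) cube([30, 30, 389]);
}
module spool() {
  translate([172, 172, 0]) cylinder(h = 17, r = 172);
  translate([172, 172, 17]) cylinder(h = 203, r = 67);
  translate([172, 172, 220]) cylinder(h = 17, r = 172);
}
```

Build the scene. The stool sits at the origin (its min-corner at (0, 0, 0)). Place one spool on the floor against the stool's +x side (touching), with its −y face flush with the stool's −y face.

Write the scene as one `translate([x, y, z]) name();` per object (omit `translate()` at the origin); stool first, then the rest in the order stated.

stool();
translate([293, 0, 0]) spool();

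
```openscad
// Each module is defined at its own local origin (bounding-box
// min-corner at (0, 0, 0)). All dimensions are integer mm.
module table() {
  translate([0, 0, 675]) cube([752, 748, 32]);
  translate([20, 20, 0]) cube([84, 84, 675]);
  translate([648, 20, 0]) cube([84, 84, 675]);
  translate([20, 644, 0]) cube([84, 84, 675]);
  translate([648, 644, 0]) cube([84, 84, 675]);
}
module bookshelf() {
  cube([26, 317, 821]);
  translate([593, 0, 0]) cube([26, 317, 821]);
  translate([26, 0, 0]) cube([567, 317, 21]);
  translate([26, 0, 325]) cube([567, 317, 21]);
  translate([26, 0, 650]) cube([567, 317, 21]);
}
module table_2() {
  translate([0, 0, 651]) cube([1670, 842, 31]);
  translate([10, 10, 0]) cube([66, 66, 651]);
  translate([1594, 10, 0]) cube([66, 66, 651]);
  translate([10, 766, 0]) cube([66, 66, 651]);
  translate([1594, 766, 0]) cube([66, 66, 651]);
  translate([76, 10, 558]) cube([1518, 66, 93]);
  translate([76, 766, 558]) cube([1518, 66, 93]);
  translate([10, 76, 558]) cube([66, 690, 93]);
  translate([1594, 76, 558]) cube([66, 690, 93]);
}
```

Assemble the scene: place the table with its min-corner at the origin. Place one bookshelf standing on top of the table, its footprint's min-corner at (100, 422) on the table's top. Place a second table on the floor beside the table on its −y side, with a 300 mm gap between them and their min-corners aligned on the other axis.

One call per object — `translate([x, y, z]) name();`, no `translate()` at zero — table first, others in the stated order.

table();
translate([100, 422, 707]) bookshelf();
translate([0, -1142, 0]) table_2();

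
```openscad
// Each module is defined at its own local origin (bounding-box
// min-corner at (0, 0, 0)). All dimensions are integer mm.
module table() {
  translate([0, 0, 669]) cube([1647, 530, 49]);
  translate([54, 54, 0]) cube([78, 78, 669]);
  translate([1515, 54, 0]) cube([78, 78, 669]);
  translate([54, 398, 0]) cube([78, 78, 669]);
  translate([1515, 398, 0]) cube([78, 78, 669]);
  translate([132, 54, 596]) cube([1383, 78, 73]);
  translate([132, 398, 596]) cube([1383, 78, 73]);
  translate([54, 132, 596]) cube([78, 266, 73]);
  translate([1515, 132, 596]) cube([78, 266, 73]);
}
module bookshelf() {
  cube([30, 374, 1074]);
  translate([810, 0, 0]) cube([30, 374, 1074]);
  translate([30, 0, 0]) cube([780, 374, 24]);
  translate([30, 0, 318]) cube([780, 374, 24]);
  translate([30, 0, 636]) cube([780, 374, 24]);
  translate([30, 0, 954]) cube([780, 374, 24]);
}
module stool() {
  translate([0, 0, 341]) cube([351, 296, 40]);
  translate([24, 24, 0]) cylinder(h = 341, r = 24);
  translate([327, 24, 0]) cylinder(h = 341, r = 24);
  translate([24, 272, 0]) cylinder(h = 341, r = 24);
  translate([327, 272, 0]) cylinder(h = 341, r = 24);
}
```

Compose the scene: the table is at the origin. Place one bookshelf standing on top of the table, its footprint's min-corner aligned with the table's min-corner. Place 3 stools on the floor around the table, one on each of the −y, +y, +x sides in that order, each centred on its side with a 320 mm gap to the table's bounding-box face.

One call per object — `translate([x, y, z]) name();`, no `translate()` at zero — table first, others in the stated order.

table();
translate([0, 0, 718]) bookshelf();
translate([648, -616, 0]) stool();
translate([648, 850, 0]) stool();
translate([1967, 117, 0]) stool();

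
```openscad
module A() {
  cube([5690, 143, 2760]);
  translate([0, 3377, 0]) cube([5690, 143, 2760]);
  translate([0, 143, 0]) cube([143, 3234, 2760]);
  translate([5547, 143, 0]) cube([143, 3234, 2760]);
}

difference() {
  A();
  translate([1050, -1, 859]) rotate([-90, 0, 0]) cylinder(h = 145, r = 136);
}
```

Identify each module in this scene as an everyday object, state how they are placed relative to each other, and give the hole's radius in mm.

A is a house frame. The house frame has a circular hole through its front wall. The hole's radius is 136 mm.

The subtracted cylinder has r = 136 mm.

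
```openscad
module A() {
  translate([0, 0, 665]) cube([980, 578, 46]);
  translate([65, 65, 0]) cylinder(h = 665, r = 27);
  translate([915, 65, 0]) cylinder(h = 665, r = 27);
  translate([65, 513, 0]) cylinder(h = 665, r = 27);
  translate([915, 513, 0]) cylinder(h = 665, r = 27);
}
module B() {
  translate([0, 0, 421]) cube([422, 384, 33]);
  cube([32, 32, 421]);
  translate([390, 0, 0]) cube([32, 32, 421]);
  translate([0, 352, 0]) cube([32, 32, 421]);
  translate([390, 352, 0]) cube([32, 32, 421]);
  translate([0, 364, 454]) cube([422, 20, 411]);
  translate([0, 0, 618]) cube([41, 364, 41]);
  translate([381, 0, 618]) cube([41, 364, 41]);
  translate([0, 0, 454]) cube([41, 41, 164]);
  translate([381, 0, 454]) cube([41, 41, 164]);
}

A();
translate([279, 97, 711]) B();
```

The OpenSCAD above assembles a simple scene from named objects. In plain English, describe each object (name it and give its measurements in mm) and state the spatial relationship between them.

A is a rectangular dining table. The top is 980×578×46 mm with its upper surface at z = 711 mm. It stands on four round legs of 54 mm diameter, each leg's bounding box inset 38 mm from the nearest pair of top edges, running from the floor to the underside of the top.

B is a chair. The seat is a 422×384×33 mm slab with its top at z = 454 mm, on four 32×32 mm corner legs (flush with the seat edges, standing on z = 0). A flat backrest 20 mm thick, 411 mm tall, spans the full seat width and rises from the seat top along its +y edge, rear face flush with the rear of the seat. Two armrests of 41×41 mm section run along each side from the seat's front edge to the front of the backrest, top faces 205 mm above the seat top and outer faces flush with the seat's x-edges; a 41×41 mm post under the front of each armrest stands on the seat at the front corner.

The chair is on top of the table, centred.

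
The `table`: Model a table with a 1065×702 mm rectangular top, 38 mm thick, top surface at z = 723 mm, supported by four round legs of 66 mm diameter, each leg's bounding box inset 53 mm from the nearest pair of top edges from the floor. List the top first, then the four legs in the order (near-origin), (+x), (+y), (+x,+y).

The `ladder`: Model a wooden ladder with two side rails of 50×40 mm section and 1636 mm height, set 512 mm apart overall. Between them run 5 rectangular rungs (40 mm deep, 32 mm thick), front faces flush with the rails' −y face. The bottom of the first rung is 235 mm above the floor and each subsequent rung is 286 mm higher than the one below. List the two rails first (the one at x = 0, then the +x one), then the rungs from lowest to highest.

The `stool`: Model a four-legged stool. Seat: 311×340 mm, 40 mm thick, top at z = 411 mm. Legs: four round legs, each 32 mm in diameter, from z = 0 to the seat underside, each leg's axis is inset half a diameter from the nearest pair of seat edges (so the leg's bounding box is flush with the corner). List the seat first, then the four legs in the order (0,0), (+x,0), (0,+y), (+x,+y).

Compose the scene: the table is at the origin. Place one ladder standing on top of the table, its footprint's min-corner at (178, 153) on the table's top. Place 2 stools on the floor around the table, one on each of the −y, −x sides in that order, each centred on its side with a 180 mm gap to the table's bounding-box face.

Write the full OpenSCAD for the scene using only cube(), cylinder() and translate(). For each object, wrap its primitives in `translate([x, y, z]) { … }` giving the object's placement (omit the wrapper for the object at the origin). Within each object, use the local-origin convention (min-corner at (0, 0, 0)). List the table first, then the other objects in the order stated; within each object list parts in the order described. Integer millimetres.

translate([0, 0, 685]) cube([1065, 702, 38]);
translate([86, 86, 0]) cylinder(h = 685, r = 33);
translate([979, 86, 0]) cylinder(h = 685, r = 33);
translate([86, 616, 0]) cylinder(h = 685, r = 33);
translate([979, 616, 0]) cylinder(h = 685, r = 33);
translate([178, 153, 723]) {
  cube([50, 40, 1636]);
  translate([462, 0, 0]) cube([50, 40, 1636]);
  translate([50, 0, 235]) cube([412, 40, 32]);
  translate([50, 0, 521]) cube([412, 40, 32]);
  translate([50, 0, 807]) cube([412, 40, 32]);
  translate([50, 0, 1093]) cube([412, 40, 32]);
  translate([50, 0, 1379]) cube([412, 40, 32]);
}
translate([377, -520, 0]) {
  translate([0, 0, 371]) cube([311, 340, 40]);
  translate([16, 16, 0]) cylinder(h = 371, r = 16);
  translate([295, 16, 0]) cylinder(h = 371, r = 16);
  translate([16, 324, 0]) cylinder(h = 371, r = 16);
  translate([295, 324, 0]) cylinder(h = 371, r = 16);
}
translate([-491, 181, 0]) {
  translate([0, 0, 371]) cube([311, 340, 40]);
  translate([16, 16, 0]) cylinder(h = 371, r = 16);
  translate([295, 16, 0]) cylinder(h = 371, r = 16);
  translate([16, 324, 0]) cylinder(h = 371, r = 16);
  translate([295, 324, 0]) cylinder(h = 371, r = 16);
}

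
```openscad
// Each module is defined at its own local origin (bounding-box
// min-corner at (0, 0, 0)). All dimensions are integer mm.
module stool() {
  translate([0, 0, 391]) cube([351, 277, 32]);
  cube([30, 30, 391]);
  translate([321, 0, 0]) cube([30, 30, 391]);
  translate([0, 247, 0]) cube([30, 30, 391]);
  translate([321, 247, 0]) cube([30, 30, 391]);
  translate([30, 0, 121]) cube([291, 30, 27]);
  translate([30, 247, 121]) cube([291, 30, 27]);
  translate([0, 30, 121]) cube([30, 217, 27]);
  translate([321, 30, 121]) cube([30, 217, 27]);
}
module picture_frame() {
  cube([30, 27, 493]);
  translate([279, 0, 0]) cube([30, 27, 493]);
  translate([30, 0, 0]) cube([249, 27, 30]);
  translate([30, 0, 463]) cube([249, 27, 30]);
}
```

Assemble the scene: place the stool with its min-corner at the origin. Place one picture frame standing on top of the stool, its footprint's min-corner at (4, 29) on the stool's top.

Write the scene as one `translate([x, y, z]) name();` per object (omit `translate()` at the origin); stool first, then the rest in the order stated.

stool();
translate([4, 29, 423]) picture_frame();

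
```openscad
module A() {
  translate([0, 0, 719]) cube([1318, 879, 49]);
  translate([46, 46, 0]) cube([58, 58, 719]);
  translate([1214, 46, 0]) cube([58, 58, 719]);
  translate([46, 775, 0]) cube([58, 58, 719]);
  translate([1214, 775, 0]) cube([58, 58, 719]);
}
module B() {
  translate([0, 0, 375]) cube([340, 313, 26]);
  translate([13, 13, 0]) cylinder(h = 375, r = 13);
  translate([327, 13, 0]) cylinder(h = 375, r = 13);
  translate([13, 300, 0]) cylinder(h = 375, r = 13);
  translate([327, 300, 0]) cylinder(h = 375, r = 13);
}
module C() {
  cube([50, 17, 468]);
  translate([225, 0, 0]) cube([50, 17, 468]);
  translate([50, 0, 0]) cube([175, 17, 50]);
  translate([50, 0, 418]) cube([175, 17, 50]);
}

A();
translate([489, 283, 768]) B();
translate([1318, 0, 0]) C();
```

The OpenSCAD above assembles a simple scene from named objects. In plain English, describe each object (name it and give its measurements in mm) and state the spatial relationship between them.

A is a rectangular dining table. The top is 1318×879×49 mm with its upper surface at z = 768 mm. It stands on four 58×58 mm square legs, each inset 46 mm from the nearest pair of top edges, running from the floor to the underside of the top.

B is a simple wooden stool: a rectangular seat 340 mm (x) by 313 mm (y), 26 mm thick, top face at z = 401 mm, on four round legs, each 26 mm in diameter. The legs rest on z = 0, each leg's axis is inset half a diameter from the nearest pair of seat edges (so the leg's bounding box is flush with the corner).

C is a rectangular picture frame lying in the x–z plane (depth along y). The opening is 175 mm wide (x) by 368 mm tall (z), surrounded by a border 50 mm wide on all four sides. The frame is 17 mm deep and is made of two full-height vertical stiles with two horizontal rails fitted between them.

The stool is on top of the table, centred. The picture frame is against the table's +x side, with their −y faces flush.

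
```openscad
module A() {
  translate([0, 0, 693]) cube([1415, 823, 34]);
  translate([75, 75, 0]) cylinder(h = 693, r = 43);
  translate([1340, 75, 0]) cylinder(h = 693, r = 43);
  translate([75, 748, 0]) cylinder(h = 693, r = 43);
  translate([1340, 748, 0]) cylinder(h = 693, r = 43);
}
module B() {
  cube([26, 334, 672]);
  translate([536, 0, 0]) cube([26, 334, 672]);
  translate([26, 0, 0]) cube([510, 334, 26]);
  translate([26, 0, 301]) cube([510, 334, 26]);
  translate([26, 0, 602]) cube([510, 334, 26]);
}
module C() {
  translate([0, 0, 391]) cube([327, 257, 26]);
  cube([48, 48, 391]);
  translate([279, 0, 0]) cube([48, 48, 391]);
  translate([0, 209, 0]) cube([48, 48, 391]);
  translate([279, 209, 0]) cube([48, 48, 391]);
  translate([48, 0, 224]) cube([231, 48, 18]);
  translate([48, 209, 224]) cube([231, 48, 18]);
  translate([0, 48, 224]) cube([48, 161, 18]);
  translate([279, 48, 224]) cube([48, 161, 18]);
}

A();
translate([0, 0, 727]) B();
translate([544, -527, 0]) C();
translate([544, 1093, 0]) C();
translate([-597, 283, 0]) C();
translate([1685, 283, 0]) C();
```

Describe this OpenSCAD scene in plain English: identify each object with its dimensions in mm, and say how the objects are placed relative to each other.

A is a rectangular dining table. The top is 1415×823×34 mm with its upper surface at z = 727 mm. It stands on four round legs of 86 mm diameter, each leg's bounding box inset 32 mm from the nearest pair of top edges, running from the floor to the underside of the top.

B is a bookshelf 562 mm wide overall, 334 mm deep and 672 mm tall. The two sides are 26 mm thick vertical panels. 3 horizontal shelves of 26 mm thickness span between the inner faces of the sides; the lowest shelf sits on the floor and shelves are stacked with a clear vertical gap of 275 mm between each pair.

C is a four-legged stool. The seat is a 327×257×26 mm slab whose top surface is at z = 417 mm; four square legs, each 48×48 mm in cross-section, run from the floor (z = 0) to the underside of the seat, each flush with a corner of the seat. Four stretchers, 48 mm wide and 18 mm tall, connect adjacent legs with their undersides at z = 224 mm, each running between the inner faces of the legs it joins and aligned with the legs' outer faces on the other axis.

The bookshelf is on top of the table. Four stools sit around the table at the −y, +y, −x, +x sides.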